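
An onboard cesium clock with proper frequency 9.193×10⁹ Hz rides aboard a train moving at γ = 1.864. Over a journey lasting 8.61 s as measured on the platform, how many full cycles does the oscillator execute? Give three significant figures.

N = 4.25×10¹⁰

γ = 1.864
The oscillator's own cycle count is N = f × τ where τ is the proper time on the train. τ = Δt/γ = 8.61/1.864 = 4.619 s = 4.619×10⁰ s.
N = 9.193×10⁹ × 4.619×10⁰ = 4.246×10¹⁰.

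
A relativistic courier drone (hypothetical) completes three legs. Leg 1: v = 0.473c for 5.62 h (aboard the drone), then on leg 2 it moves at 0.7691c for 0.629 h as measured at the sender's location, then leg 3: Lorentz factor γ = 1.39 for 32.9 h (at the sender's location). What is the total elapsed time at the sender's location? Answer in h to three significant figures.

Δt = 39.9 h

Leg 1: γ = 1/√(1 − 0.473²) = 1/√0.7763 = 1.135; Δt_1 = 1.135 × 5.62 = 6.379 h.
Leg 2: 0.629 h is already measured at the sender's location.
Leg 3: 32.9 h is already measured at the sender's location.
Total: 6.379 + 0.6290 + 32.90 h.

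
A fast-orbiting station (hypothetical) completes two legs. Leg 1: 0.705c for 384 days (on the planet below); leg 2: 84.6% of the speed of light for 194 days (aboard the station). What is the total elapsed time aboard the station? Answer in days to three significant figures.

Leg 1: γ = 1/√(1 − 0.705²) = 1/√0.5030 = 1.410; τ_1 = 384/1.410 = 272.3 days.
Leg 2: 194 days is already measured aboard the station.
Total: 272.3 + 194.0 days.

τ = 466 days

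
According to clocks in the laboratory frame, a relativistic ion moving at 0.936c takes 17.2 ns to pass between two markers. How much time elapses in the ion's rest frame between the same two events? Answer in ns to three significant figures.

γ = 1/√(1 − 0.936²) = 1/√0.1239 = 2.841
The interval measured in the laboratory frame is the dilated one; the clock in the ion's rest frame measures the proper time τ = Δt/γ = 17.2/2.841 ns.

τ = 6.05 ns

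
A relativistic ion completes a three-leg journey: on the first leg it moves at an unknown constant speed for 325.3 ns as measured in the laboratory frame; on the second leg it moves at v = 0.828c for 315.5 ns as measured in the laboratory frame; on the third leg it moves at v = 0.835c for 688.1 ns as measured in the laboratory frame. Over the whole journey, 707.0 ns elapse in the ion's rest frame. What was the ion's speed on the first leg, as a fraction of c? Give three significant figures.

Leg 1: speed unknown; τ_1 = 325.3/γ_1.
Leg 2: γ = 1/√(1 − 0.828²) = 1/√0.3144 = 1.783; τ_2 = 315.5/1.783 = 176.9 ns.
Leg 3: γ = 1/√(1 − 0.835²) = 1/√0.3028 = 1.817; τ_3 = 688.1/1.817 = 378.6 ns.
Total proper time: τ_1 + 176.9 + 378.6 = 707.0, so τ_1 = 707.0 − 555.5 = 151.5 ns.
γ_1 = 325.3/151.5 = 2.148; β = √(1 − 1/γ²) = √0.7832.

β = 0.885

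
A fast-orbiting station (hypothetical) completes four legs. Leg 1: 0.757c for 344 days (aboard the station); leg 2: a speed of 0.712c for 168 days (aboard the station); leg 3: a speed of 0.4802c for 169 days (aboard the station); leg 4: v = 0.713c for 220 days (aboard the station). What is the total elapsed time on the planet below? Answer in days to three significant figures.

Δt = 1270 days

Leg 1: γ = 1/√(1 − 0.757²) = 1/√0.4270 = 1.530; Δt_1 = 1.530 × 344 = 526.5 days.
Leg 2: γ = 1/√(1 − 0.712²) = 1/√0.4931 = 1.424; Δt_2 = 1.424 × 168 = 239.3 days.
Leg 3: γ = 1/√(1 − 0.4802²) = 1/√0.7694 = 1.140; Δt_3 = 1.140 × 169 = 192.7 days.
Leg 4: γ = 1/√(1 − 0.713²) = 1/√0.4916 = 1.426; Δt_4 = 1.426 × 220 = 313.8 days.
Total: 526.5 + 239.3 + 192.7 + 313.8 days.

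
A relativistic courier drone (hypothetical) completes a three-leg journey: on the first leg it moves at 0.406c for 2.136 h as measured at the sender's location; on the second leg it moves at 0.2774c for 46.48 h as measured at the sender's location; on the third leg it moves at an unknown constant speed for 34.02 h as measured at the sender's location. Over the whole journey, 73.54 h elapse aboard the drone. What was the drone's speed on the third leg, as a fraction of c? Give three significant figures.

β = 0.611

Leg 1: γ = 1/√(1 − 0.406²) = 1/√0.8352 = 1.094; τ_1 = 2.136/1.094 = 1.952 h.
Leg 2: γ = 1/√(1 − 0.2774²) = 1/√0.9230 = 1.041; τ_2 = 46.48/1.041 = 44.66 h.
Leg 3: speed unknown; τ_3 = 34.02/γ_3.
Total proper time: 1.952 + 44.66 + τ_3 = 73.54, so τ_3 = 73.54 − 46.61 = 26.93 h.
γ_3 = 34.02/26.93 = 1.263; β = √(1 − 1/γ²) = √0.3733.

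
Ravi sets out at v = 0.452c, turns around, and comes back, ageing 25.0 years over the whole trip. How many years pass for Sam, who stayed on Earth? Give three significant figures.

Δt = 28.0 years

γ = 1/√(1 − 0.452²) = 1/√0.7957 = 1.121
Earth-frame duration is the dilated interval: Δt = γτ = 1.121 × 25.0 years.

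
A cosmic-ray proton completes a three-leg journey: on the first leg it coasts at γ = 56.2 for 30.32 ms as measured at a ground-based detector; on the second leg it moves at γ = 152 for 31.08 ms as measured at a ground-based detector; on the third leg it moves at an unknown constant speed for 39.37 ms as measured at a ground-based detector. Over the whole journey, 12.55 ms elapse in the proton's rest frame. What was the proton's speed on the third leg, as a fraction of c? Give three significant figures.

Leg 1: γ = 56.2; τ_1 = 30.32/56.20 = 0.5395 ms.
Leg 2: γ = 152; τ_2 = 31.08/152.0 = 0.2045 ms.
Leg 3: speed unknown; τ_3 = 39.37/γ_3.
Total proper time: 0.5395 + 0.2045 + τ_3 = 12.55, so τ_3 = 12.55 − 0.7440 = 11.81 ms.
γ_3 = 39.37/11.81 = 3.335; β = √(1 − 1/γ²) = √0.9101.

β = 0.954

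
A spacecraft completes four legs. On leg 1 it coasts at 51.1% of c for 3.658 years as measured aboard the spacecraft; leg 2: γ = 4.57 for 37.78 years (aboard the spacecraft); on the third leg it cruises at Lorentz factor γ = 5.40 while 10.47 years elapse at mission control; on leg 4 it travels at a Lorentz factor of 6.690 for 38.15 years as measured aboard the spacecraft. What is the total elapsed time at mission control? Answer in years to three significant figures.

Δt = 443 years

Leg 1: β = 0.511; γ = 1/√(1 − 0.511²) = 1/√0.7389 = 1.163; Δt_1 = 1.163 × 3.658 = 4.256 years.
Leg 2: γ = 4.57; Δt_2 = 4.570 × 37.78 = 172.7 years.
Leg 3: 10.47 years is already measured at mission control.
Leg 4: γ = 6.690; Δt_4 = 6.690 × 38.15 = 255.2 years.
Total: 4.256 + 172.7 + 10.47 + 255.2 years.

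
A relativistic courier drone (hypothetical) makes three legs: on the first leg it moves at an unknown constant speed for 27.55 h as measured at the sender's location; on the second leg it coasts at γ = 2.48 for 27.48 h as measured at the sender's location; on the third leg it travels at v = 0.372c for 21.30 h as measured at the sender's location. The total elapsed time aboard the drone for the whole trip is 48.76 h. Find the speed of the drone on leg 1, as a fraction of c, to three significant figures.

Leg 1: speed unknown; τ_1 = 27.55/γ_1.
Leg 2: γ = 2.48; τ_2 = 27.48/2.480 = 11.08 h.
Leg 3: γ = 1/√(1 − 0.372²) = 1/√0.8616 = 1.077; τ_3 = 21.30/1.077 = 19.77 h.
Total proper time: τ_1 + 11.08 + 19.77 = 48.76, so τ_1 = 48.76 − 30.85 = 17.91 h.
γ_1 = 27.55/17.91 = 1.538; β = √(1 − 1/γ²) = √0.5775.

β = 0.760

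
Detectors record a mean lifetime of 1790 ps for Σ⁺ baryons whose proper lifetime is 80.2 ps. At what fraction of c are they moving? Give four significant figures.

γ = Δt/τ₀ = 1790/80.2 = 22.32
β = √(1 − 1/γ²) = √(1 − 0.002007) = √0.9980

β = 0.9990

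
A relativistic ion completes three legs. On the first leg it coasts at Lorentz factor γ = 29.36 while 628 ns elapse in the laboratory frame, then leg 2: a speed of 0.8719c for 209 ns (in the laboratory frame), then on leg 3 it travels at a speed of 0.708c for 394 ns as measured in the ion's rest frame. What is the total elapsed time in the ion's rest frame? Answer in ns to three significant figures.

Leg 1: γ = 29.36; τ_1 = 628/29.36 = 21.39 ns.
Leg 2: γ = 1/√(1 − 0.8719²) = 1/√0.2398 = 2.042; τ_2 = 209/2.042 = 102.3 ns.
Leg 3: 394 ns is already measured in the ion's rest frame.
Total: 21.39 + 102.3 + 394.0 ns.

τ = 518 ns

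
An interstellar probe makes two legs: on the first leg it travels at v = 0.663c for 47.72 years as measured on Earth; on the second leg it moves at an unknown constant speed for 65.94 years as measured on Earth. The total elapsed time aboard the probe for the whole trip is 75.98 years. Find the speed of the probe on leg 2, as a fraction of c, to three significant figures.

Leg 1: γ = 1/√(1 − 0.663²) = 1/√0.5604 = 1.336; τ_1 = 47.72/1.336 = 35.72 years.
Leg 2: speed unknown; τ_2 = 65.94/γ_2.
Total proper time: 35.72 + τ_2 = 75.98, so τ_2 = 75.98 − 35.72 = 40.26 years.
γ_2 = 65.94/40.26 = 1.638; β = √(1 − 1/γ²) = √0.6273.

β = 0.792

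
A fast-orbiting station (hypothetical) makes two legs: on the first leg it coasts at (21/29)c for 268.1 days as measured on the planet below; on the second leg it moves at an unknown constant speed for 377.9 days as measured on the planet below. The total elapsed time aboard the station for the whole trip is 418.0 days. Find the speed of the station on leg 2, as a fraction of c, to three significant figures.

β = 0.787

Leg 1: γ = 1/√(1 − (21/29)²) = 29/20 = 1.450; τ_1 = 268.1/1.450 = 184.9 days.
Leg 2: speed unknown; τ_2 = 377.9/γ_2.
Total proper time: 184.9 + τ_2 = 418.0, so τ_2 = 418.0 − 184.9 = 233.1 days.
γ_2 = 377.9/233.1 = 1.621; β = √(1 − 1/γ²) = √0.6195.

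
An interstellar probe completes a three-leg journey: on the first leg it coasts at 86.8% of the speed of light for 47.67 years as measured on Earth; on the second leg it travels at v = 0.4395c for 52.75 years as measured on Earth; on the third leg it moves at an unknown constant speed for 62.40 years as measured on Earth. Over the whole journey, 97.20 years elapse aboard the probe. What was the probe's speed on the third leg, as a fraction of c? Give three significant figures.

β = 0.908

Leg 1: β = 0.868; γ = 1/√(1 − 0.868²) = 1/√0.2466 = 2.014; τ_1 = 47.67/2.014 = 23.67 years.
Leg 2: γ = 1/√(1 − 0.4395²) = 1/√0.8068 = 1.113; τ_2 = 52.75/1.113 = 47.38 years.
Leg 3: speed unknown; τ_3 = 62.40/γ_3.
Total proper time: 23.67 + 47.38 + τ_3 = 97.20, so τ_3 = 97.20 − 71.05 = 26.15 years.
γ_3 = 62.40/26.15 = 2.387; β = √(1 − 1/γ²) = √0.8244.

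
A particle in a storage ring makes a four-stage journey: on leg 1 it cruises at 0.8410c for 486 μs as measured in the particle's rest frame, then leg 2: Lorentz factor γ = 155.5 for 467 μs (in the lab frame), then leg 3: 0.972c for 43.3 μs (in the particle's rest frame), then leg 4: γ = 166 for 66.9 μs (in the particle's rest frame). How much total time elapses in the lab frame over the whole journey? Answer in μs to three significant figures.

Δt = 1.27×10⁴ μs

Leg 1: γ = 1/√(1 − 0.8410²) = 1/√0.2927 = 1.848; Δt_1 = 1.848 × 486 = 898.3 μs.
Leg 2: 467 μs is already measured in the lab frame.
Leg 3: γ = 1/√(1 − 0.972²) = 1/√0.05522 = 4.256; Δt_3 = 4.256 × 43.3 = 184.3 μs.
Leg 4: γ = 166; Δt_4 = 166.0 × 66.9 = 1.111×10⁴ μs.
Total: 898.3 + 467.0 + 184.3 + 1.111×10⁴ μs.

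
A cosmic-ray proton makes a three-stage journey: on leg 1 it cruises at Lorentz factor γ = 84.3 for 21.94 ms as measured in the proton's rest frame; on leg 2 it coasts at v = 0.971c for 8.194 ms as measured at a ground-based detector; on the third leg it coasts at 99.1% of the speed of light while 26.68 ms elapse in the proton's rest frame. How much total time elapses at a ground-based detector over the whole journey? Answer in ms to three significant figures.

Leg 1: γ = 84.3; Δt_1 = 84.30 × 21.94 = 1850 ms.
Leg 2: 8.194 ms is already measured at a ground-based detector.
Leg 3: β = 0.991; γ = 1/√(1 − 0.991²) = 1/√0.01792 = 7.470; Δt_3 = 7.470 × 26.68 = 199.3 ms.
Total: 1850 + 8.194 + 199.3 ms.

Δt = 2060 ms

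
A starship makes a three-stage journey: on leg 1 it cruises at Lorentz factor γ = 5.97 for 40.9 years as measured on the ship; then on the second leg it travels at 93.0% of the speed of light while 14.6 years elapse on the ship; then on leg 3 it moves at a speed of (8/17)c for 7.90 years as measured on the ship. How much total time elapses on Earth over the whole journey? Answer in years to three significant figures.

Δt = 293 years

Leg 1: γ = 5.97; Δt_1 = 5.970 × 40.9 = 244.2 years.
Leg 2: β = 0.930; γ = 1/√(1 − 0.930²) = 1/√0.1351 = 2.721; Δt_2 = 2.721 × 14.6 = 39.72 years.
Leg 3: γ = 1/√(1 − (8/17)²) = 17/15 ≈ 1.133; Δt_3 = 1.133 × 7.90 = 8.953 years.
Total: 244.2 + 39.72 + 8.953 years.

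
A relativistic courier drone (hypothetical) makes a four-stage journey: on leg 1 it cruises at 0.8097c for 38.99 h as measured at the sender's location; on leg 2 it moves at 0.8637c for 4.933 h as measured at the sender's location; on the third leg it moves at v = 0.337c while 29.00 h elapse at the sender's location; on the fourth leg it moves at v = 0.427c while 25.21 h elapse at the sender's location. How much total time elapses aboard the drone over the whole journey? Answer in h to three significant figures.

Leg 1: γ = 1/√(1 − 0.8097²) = 1/√0.3444 = 1.704; τ_1 = 38.99/1.704 = 22.88 h.
Leg 2: γ = 1/√(1 − 0.8637²) = 1/√0.2540 = 1.984; τ_2 = 4.933/1.984 = 2.486 h.
Leg 3: γ = 1/√(1 − 0.337²) = 1/√0.8864 = 1.062; τ_3 = 29.00/1.062 = 27.30 h.
Leg 4: γ = 1/√(1 − 0.427²) = 1/√0.8177 = 1.106; τ_4 = 25.21/1.106 = 22.80 h.
Total: 22.88 + 2.486 + 27.30 + 22.80 h.

τ = 75.5 h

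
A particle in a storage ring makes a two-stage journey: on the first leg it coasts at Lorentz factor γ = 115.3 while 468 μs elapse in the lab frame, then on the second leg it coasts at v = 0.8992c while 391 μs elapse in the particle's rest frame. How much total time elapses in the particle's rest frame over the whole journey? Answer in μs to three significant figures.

Leg 1: γ = 115.3; τ_1 = 468/115.3 = 4.059 μs.
Leg 2: 391 μs is already measured in the particle's rest frame.
Total: 4.059 + 391.0 μs.

τ = 395 μs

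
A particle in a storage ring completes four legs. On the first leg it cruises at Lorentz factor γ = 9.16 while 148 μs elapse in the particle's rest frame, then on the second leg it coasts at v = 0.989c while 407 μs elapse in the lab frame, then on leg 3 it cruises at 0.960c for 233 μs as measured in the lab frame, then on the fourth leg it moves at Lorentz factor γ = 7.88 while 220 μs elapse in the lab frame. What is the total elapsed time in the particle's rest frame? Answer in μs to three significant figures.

τ = 301 μs

Leg 1: 148 μs is already measured in the particle's rest frame.
Leg 2: γ = 1/√(1 − 0.989²) = 1/√0.02188 = 6.761; τ_2 = 407/6.761 = 60.20 μs.
Leg 3: γ = 1/√(1 − 0.960²) = 25/7 ≈ 3.571; τ_3 = 233/3.571 = 65.24 μs.
Leg 4: γ = 7.88; τ_4 = 220/7.880 = 27.92 μs.
Total: 148.0 + 60.20 + 65.24 + 27.92 μs.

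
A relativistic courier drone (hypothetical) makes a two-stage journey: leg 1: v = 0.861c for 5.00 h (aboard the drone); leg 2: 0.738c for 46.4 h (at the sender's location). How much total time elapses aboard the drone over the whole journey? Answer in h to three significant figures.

τ = 36.3 h

Leg 1: 5.00 h is already measured aboard the drone.
Leg 2: γ = 1/√(1 − 0.738²) = 1/√0.4554 = 1.482; τ_2 = 46.4/1.482 = 31.31 h.
Total: 5.000 + 31.31 h.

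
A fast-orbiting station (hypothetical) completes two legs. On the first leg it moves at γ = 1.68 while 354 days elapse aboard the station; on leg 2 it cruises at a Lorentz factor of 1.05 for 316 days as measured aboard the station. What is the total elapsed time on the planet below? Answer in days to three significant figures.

Leg 1: γ = 1.68; Δt_1 = 1.680 × 354 = 594.7 days.
Leg 2: γ = 1.05; Δt_2 = 1.050 × 316 = 331.8 days.
Total: 594.7 + 331.8 days.

Δt = 927 days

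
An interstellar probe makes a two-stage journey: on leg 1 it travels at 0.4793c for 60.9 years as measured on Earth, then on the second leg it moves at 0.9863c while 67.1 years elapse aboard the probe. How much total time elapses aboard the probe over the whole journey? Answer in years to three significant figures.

Leg 1: γ = 1/√(1 − 0.4793²) = 1/√0.7703 = 1.139; τ_1 = 60.9/1.139 = 53.45 years.
Leg 2: 67.1 years is already measured aboard the probe.
Total: 53.45 + 67.10 years.

τ = 121 years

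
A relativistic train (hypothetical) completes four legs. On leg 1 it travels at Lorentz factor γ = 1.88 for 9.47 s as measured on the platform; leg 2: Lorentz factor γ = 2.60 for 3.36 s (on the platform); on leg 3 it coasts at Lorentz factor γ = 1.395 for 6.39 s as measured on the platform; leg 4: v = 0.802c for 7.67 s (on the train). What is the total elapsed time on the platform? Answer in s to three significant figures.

Leg 1: 9.47 s is already measured on the platform.
Leg 2: 3.36 s is already measured on the platform.
Leg 3: 6.39 s is already measured on the platform.
Leg 4: γ = 1/√(1 − 0.802²) = 1/√0.3568 = 1.674; Δt_4 = 1.674 × 7.67 = 12.84 s.
Total: 9.470 + 3.360 + 6.390 + 12.84 s.

Δt = 32.1 s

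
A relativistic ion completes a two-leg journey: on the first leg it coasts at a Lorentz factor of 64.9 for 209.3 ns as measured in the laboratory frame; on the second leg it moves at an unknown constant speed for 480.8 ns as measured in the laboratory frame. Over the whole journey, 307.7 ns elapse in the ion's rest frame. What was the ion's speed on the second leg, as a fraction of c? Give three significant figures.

β = 0.774

Leg 1: γ = 64.9; τ_1 = 209.3/64.90 = 3.225 ns.
Leg 2: speed unknown; τ_2 = 480.8/γ_2.
Total proper time: 3.225 + τ_2 = 307.7, so τ_2 = 307.7 − 3.225 = 304.5 ns.
γ_2 = 480.8/304.5 = 1.579; β = √(1 − 1/γ²) = √0.5990.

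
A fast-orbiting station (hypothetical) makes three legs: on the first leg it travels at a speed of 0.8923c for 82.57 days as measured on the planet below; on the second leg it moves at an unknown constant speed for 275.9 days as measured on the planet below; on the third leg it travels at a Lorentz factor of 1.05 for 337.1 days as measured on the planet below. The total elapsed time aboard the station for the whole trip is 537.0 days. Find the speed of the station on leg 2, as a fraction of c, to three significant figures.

Leg 1: γ = 1/√(1 − 0.8923²) = 1/√0.2038 = 2.215; τ_1 = 82.57/2.215 = 37.28 days.
Leg 2: speed unknown; τ_2 = 275.9/γ_2.
Leg 3: γ = 1.05; τ_3 = 337.1/1.050 = 321.0 days.
Total proper time: 37.28 + τ_2 + 321.0 = 537.0, so τ_2 = 537.0 − 358.3 = 178.7 days.
γ_2 = 275.9/178.7 = 1.544; β = √(1 − 1/γ²) = √0.5806.

β = 0.762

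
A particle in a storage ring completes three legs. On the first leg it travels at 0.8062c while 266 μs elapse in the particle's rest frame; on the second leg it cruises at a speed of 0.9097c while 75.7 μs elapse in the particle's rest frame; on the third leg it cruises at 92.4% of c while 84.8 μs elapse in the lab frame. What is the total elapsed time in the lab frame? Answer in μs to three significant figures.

Δt = 717 μs

Leg 1: γ = 1/√(1 − 0.8062²) = 1/√0.3500 = 1.690; Δt_1 = 1.690 × 266 = 449.6 μs.
Leg 2: γ = 1/√(1 − 0.9097²) = 1/√0.1724 = 2.408; Δt_2 = 2.408 × 75.7 = 182.3 μs.
Leg 3: 84.8 μs is already measured in the lab frame.
Total: 449.6 + 182.3 + 84.80 μs.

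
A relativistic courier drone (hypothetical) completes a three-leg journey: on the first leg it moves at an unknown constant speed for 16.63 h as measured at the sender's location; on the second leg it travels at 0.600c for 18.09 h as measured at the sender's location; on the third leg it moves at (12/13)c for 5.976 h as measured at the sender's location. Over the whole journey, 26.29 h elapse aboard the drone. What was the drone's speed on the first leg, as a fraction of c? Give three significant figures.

β = 0.820

Leg 1: speed unknown; τ_1 = 16.63/γ_1.
Leg 2: γ = 1/√(1 − 0.600²) = 5/4 = 1.250; τ_2 = 18.09/1.250 = 14.47 h.
Leg 3: γ = 1/√(1 − (12/13)²) = 13/5 = 2.600; τ_3 = 5.976/2.600 = 2.298 h.
Total proper time: τ_1 + 14.47 + 2.298 = 26.29, so τ_1 = 26.29 − 16.77 = 9.520 h.
γ_1 = 16.63/9.520 = 1.747; β = √(1 − 1/γ²) = √0.6723.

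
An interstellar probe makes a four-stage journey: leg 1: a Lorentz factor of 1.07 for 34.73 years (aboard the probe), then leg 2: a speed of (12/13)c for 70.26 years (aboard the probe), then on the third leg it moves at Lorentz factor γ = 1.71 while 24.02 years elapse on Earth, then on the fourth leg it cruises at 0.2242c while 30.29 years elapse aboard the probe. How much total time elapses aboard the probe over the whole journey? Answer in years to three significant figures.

τ = 149 years

Leg 1: 34.73 years is already measured aboard the probe.
Leg 2: 70.26 years is already measured aboard the probe.
Leg 3: γ = 1.71; τ_3 = 24.02/1.710 = 14.05 years.
Leg 4: 30.29 years is already measured aboard the probe.
Total: 34.73 + 70.26 + 14.05 + 30.29 years.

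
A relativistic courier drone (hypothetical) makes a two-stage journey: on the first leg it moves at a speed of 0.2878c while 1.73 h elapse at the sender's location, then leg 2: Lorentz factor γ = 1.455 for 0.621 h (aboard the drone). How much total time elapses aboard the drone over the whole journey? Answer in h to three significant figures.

Leg 1: γ = 1/√(1 − 0.2878²) = 1/√0.9172 = 1.044; τ_1 = 1.73/1.044 = 1.657 h.
Leg 2: 0.621 h is already measured aboard the drone.
Total: 1.657 + 0.6210 h.

τ = 2.28 h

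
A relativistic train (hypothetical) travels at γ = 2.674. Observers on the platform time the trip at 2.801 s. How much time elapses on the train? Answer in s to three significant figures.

γ = 2.674
The interval measured on the platform is the dilated one; the clock on the train measures the proper time τ = Δt/γ = 2.801/2.674 s.

τ = 1.05 s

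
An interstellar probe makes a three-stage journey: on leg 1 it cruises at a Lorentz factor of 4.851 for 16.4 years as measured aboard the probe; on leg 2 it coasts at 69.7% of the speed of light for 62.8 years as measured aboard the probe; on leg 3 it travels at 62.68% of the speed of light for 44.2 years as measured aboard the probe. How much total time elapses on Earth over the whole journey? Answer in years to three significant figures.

Leg 1: γ = 4.851; Δt_1 = 4.851 × 16.4 = 79.56 years.
Leg 2: β = 0.697; γ = 1/√(1 − 0.697²) = 1/√0.5142 = 1.395; Δt_2 = 1.395 × 62.8 = 87.58 years.
Leg 3: β = 0.6268; γ = 1/√(1 − 0.6268²) = 1/√0.6071 = 1.283; Δt_3 = 1.283 × 44.2 = 56.73 years.
Total: 79.56 + 87.58 + 56.73 years.

Δt = 224 years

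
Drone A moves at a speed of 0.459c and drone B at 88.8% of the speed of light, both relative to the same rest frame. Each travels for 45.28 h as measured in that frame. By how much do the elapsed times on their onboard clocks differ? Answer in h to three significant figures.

A: γ = 1/√(1 − 0.459²) = 1/√0.7893 = 1.126; τ_A = 45.28/1.126 = 40.23 h.
B: β = 0.888; γ = 1/√(1 − 0.888²) = 1/√0.2115 = 2.175; τ_B = 45.28/2.175 = 20.82 h.

|τ_A − τ_B| = 19.4 h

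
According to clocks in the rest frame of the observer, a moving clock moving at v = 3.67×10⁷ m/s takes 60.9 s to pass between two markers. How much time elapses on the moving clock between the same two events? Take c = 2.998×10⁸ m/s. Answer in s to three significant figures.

β = 3.67×10⁷/2.998×10⁸ = 0.1224; γ = 1/√(1 − 0.1224²) = 1.008
The interval measured in the rest frame of the observer is the dilated one; the clock on the moving clock measures the proper time τ = Δt/γ = 60.9/1.008 s.

τ = 60.4 s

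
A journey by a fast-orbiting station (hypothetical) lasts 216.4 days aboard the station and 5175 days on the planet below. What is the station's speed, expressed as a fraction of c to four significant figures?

v = 0.9991c

The proper time is measured aboard the station (both events occur at the station's location); Δt is measured on the planet below. γ = Δt/τ = 5175/216.4 = 23.91.
β = √(1 − 1/γ²) = √(1 − 0.001749) = √0.9983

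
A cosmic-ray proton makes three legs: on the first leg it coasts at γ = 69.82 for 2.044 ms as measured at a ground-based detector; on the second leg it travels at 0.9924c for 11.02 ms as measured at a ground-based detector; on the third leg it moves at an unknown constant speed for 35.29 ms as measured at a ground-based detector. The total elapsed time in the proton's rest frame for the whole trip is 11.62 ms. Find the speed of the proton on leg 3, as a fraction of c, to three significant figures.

Leg 1: γ = 69.82; τ_1 = 2.044/69.82 = 0.02928 ms.
Leg 2: γ = 1/√(1 − 0.9924²) = 1/√0.01514 = 8.127; τ_2 = 11.02/8.127 = 1.356 ms.
Leg 3: speed unknown; τ_3 = 35.29/γ_3.
Total proper time: 0.02928 + 1.356 + τ_3 = 11.62, so τ_3 = 11.62 − 1.385 = 10.23 ms.
γ_3 = 35.29/10.23 = 3.448; β = √(1 − 1/γ²) = √0.9159.

β = 0.957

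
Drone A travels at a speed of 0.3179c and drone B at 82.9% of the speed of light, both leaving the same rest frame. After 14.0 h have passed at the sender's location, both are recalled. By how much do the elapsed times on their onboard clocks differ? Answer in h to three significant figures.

A: γ = 1/√(1 − 0.3179²) = 1/√0.8989 = 1.055; τ_A = 14.0/1.055 = 13.27 h.
B: β = 0.829; γ = 1/√(1 − 0.829²) = 1/√0.3128 = 1.788; τ_B = 14.0/1.788 = 7.829 h.

|τ_A − τ_B| = 5.44 h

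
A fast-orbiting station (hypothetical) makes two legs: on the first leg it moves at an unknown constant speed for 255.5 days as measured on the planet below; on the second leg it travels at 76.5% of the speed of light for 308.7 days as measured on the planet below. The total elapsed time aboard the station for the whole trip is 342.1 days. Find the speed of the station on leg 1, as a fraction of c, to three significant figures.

β = 0.828

Leg 1: speed unknown; τ_1 = 255.5/γ_1.
Leg 2: β = 0.765; γ = 1/√(1 − 0.765²) = 1/√0.4148 = 1.553; τ_2 = 308.7/1.553 = 198.8 days.
Total proper time: τ_1 + 198.8 = 342.1, so τ_1 = 342.1 − 198.8 = 143.3 days.
γ_1 = 255.5/143.3 = 1.783; β = √(1 − 1/γ²) = √0.6855.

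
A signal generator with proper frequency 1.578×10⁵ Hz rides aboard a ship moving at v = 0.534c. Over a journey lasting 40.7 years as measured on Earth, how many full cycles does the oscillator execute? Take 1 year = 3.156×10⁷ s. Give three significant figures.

N = 1.71×10¹⁴

γ = 1/√(1 − 0.534²) = 1/√0.7148 = 1.183
The oscillator's own cycle count is N = f × τ where τ is the proper time on the ship. τ = Δt/γ = 40.7/1.183 = 34.41 years = 1.086×10⁹ s.
N = 1.578×10⁵ × 1.086×10⁹ = 1.714×10¹⁴.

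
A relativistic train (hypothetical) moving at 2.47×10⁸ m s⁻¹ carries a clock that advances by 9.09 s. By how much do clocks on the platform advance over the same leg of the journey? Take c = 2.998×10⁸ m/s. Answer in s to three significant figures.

Δt = 16.0 s

β = 2.47×10⁸/2.998×10⁸ = 0.8239; γ = 1/√(1 − 0.8239²) = 1.764
The interval measured on the train is the proper time (both events occur at the same place in that frame); the lab-frame interval is Δt = γτ = 1.764 × 9.09 s.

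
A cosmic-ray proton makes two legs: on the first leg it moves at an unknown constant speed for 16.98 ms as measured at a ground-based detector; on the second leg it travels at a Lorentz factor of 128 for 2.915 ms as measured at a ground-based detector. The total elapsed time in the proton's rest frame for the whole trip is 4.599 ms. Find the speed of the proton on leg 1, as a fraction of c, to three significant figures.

β = 0.963

Leg 1: speed unknown; τ_1 = 16.98/γ_1.
Leg 2: γ = 128; τ_2 = 2.915/128.0 = 0.02277 ms.
Total proper time: τ_1 + 0.02277 = 4.599, so τ_1 = 4.599 − 0.02277 = 4.576 ms.
γ_1 = 16.98/4.576 = 3.710; β = √(1 − 1/γ²) = √0.9274.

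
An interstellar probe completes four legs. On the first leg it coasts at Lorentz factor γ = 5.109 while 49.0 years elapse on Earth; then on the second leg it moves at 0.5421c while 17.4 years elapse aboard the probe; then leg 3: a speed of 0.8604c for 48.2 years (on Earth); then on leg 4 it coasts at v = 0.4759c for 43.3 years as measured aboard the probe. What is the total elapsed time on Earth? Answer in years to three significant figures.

Leg 1: 49.0 years is already measured on Earth.
Leg 2: γ = 1/√(1 − 0.5421²) = 1/√0.7061 = 1.190; Δt_2 = 1.190 × 17.4 = 20.71 years.
Leg 3: 48.2 years is already measured on Earth.
Leg 4: γ = 1/√(1 − 0.4759²) = 1/√0.7735 = 1.137; Δt_4 = 1.137 × 43.3 = 49.23 years.
Total: 49.00 + 20.71 + 48.20 + 49.23 years.

Δt = 167 years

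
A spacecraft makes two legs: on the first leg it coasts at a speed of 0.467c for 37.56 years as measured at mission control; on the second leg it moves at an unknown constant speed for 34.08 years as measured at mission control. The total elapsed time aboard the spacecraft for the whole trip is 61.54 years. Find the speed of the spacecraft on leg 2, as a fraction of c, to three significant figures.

Leg 1: γ = 1/√(1 − 0.467²) = 1/√0.7819 = 1.131; τ_1 = 37.56/1.131 = 33.21 years.
Leg 2: speed unknown; τ_2 = 34.08/γ_2.
Total proper time: 33.21 + τ_2 = 61.54, so τ_2 = 61.54 − 33.21 = 28.33 years.
γ_2 = 34.08/28.33 = 1.203; β = √(1 − 1/γ²) = √0.3091.

β = 0.556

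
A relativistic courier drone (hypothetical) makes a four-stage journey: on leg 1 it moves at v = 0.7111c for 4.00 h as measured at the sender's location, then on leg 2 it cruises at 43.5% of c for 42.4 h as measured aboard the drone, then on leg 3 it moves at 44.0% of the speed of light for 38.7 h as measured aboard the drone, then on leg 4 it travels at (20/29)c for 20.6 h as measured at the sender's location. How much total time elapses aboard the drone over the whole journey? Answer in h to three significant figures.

Leg 1: γ = 1/√(1 − 0.7111²) = 1/√0.4943 = 1.422; τ_1 = 4.00/1.422 = 2.812 h.
Leg 2: 42.4 h is already measured aboard the drone.
Leg 3: 38.7 h is already measured aboard the drone.
Leg 4: γ = 1/√(1 − (20/29)²) = 29/21 ≈ 1.381; τ_4 = 20.6/1.381 = 14.92 h.
Total: 2.812 + 42.40 + 38.70 + 14.92 h.

τ = 98.8 h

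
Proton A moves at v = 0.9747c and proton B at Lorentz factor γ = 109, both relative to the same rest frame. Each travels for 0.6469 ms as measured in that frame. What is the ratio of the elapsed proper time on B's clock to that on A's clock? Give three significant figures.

A: γ = 1/√(1 − 0.9747²) = 1/√0.04996 = 4.474. B: γ = 109.
τ_A/τ_B = γ_B/γ_A = 109.0/4.474 = 24.36, so τ_B/τ_A = 0.04105.

τ_B/τ_A = 0.0410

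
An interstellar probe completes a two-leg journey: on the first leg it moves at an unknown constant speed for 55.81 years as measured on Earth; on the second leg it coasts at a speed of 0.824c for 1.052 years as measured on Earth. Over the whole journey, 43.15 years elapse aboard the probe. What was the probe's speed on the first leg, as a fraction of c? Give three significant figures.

β = 0.647

Leg 1: speed unknown; τ_1 = 55.81/γ_1.
Leg 2: γ = 1/√(1 − 0.824²) = 1/√0.3210 = 1.765; τ_2 = 1.052/1.765 = 0.5961 years.
Total proper time: τ_1 + 0.5961 = 43.15, so τ_1 = 43.15 − 0.5961 = 42.55 years.
γ_1 = 55.81/42.55 = 1.312; β = √(1 − 1/γ²) = √0.4186.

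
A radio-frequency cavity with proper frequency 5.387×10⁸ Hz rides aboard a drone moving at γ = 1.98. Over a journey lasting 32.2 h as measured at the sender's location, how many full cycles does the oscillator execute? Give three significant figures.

γ = 1.98
The oscillator's own cycle count is N = f × τ where τ is the proper time aboard the drone. τ = Δt/γ = 32.2/1.980 = 16.26 h = 5.855×10⁴ s.
N = 5.387×10⁸ × 5.855×10⁴ = 3.154×10¹³.

N = 3.15×10¹³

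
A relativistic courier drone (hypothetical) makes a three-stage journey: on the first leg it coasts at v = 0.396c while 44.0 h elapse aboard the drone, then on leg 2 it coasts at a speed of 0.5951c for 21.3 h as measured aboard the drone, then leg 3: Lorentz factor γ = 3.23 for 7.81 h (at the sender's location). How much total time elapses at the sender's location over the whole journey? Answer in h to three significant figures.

Leg 1: γ = 1/√(1 − 0.396²) = 1/√0.8432 = 1.089; Δt_1 = 1.089 × 44.0 = 47.92 h.
Leg 2: γ = 1/√(1 − 0.5951²) = 1/√0.6459 = 1.244; Δt_2 = 1.244 × 21.3 = 26.50 h.
Leg 3: 7.81 h is already measured at the sender's location.
Total: 47.92 + 26.50 + 7.810 h.

Δt = 82.2 h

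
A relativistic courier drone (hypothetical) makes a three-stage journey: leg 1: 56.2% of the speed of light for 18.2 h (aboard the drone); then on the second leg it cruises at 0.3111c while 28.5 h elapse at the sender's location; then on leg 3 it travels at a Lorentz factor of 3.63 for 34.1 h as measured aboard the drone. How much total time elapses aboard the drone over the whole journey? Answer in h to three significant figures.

τ = 79.4 h

Leg 1: 18.2 h is already measured aboard the drone.
Leg 2: γ = 1/√(1 − 0.3111²) = 1/√0.9032 = 1.052; τ_2 = 28.5/1.052 = 27.09 h.
Leg 3: 34.1 h is already measured aboard the drone.
Total: 18.20 + 27.09 + 34.10 h.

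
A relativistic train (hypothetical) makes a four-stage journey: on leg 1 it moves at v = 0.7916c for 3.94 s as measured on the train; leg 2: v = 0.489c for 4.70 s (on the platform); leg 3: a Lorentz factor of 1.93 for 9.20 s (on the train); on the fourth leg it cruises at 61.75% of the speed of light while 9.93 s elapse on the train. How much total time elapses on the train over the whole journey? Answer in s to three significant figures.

Leg 1: 3.94 s is already measured on the train.
Leg 2: γ = 1/√(1 − 0.489²) = 1/√0.7609 = 1.146; τ_2 = 4.70/1.146 = 4.100 s.
Leg 3: 9.20 s is already measured on the train.
Leg 4: 9.93 s is already measured on the train.
Total: 3.940 + 4.100 + 9.200 + 9.930 s.

τ = 27.2 s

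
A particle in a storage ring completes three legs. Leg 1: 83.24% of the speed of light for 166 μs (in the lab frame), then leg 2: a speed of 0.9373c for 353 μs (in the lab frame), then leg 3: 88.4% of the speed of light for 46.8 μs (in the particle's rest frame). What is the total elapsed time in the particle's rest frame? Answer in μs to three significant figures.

Leg 1: β = 0.8324; γ = 1/√(1 − 0.8324²) = 1/√0.3071 = 1.804; τ_1 = 166/1.804 = 91.99 μs.
Leg 2: γ = 1/√(1 − 0.9373²) = 1/√0.1215 = 2.869; τ_2 = 353/2.869 = 123.0 μs.
Leg 3: 46.8 μs is already measured in the particle's rest frame.
Total: 91.99 + 123.0 + 46.80 μs.

τ = 262 μs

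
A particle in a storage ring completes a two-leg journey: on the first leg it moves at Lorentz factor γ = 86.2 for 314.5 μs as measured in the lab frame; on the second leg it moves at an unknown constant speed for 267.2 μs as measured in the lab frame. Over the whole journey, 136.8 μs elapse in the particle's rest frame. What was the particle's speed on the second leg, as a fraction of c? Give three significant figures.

Leg 1: γ = 86.2; τ_1 = 314.5/86.20 = 3.648 μs.
Leg 2: speed unknown; τ_2 = 267.2/γ_2.
Total proper time: 3.648 + τ_2 = 136.8, so τ_2 = 136.8 − 3.648 = 133.2 μs.
γ_2 = 267.2/133.2 = 2.007; β = √(1 − 1/γ²) = √0.7517.

β = 0.867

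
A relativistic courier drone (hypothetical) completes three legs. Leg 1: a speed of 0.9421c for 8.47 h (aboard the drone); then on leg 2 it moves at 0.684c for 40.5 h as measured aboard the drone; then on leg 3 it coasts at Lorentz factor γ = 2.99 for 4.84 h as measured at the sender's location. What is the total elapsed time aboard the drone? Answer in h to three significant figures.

Leg 1: 8.47 h is already measured aboard the drone.
Leg 2: 40.5 h is already measured aboard the drone.
Leg 3: γ = 2.99; τ_3 = 4.84/2.990 = 1.619 h.
Total: 8.470 + 40.50 + 1.619 h.

τ = 50.6 h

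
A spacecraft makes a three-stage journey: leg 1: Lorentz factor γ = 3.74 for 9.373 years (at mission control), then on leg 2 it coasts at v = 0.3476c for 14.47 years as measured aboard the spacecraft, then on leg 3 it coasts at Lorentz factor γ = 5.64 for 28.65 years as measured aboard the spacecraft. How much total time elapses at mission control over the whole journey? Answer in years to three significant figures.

Δt = 186 years

Leg 1: 9.373 years is already measured at mission control.
Leg 2: γ = 1/√(1 − 0.3476²) = 1/√0.8792 = 1.067; Δt_2 = 1.067 × 14.47 = 15.43 years.
Leg 3: γ = 5.64; Δt_3 = 5.640 × 28.65 = 161.6 years.
Total: 9.373 + 15.43 + 161.6 years.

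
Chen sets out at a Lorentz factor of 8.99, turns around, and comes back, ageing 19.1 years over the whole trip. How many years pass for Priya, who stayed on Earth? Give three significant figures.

γ = 8.99
Earth-frame duration is the dilated interval: Δt = γτ = 8.990 × 19.1 years.

Δt = 172 years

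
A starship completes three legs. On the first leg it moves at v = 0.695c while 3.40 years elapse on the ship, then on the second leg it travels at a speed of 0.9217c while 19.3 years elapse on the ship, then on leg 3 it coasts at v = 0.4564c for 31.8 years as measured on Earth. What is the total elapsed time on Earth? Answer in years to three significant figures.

Leg 1: γ = 1/√(1 − 0.695²) = 1/√0.5170 = 1.391; Δt_1 = 1.391 × 3.40 = 4.729 years.
Leg 2: γ = 1/√(1 − 0.9217²) = 1/√0.1505 = 2.578; Δt_2 = 2.578 × 19.3 = 49.75 years.
Leg 3: 31.8 years is already measured on Earth.
Total: 4.729 + 49.75 + 31.80 years.

Δt = 86.3 years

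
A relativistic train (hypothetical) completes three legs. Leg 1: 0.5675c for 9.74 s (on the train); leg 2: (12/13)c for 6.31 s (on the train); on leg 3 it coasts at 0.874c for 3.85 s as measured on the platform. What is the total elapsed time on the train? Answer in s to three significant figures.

Leg 1: 9.74 s is already measured on the train.
Leg 2: 6.31 s is already measured on the train.
Leg 3: γ = 1/√(1 − 0.874²) = 1/√0.2361 = 2.058; τ_3 = 3.85/2.058 = 1.871 s.
Total: 9.740 + 6.310 + 1.871 s.

τ = 17.9 s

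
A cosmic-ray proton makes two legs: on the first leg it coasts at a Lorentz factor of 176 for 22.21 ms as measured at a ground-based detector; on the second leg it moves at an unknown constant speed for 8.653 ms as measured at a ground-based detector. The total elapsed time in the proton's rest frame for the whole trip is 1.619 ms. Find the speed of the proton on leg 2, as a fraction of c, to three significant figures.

β = 0.985

Leg 1: γ = 176; τ_1 = 22.21/176.0 = 0.1262 ms.
Leg 2: speed unknown; τ_2 = 8.653/γ_2.
Total proper time: 0.1262 + τ_2 = 1.619, so τ_2 = 1.619 − 0.1262 = 1.493 ms.
γ_2 = 8.653/1.493 = 5.796; β = √(1 − 1/γ²) = √0.9702.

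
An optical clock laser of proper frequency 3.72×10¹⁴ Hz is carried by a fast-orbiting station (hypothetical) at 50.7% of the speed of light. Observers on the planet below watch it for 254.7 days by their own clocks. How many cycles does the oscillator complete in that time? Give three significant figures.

N = 7.06×10²¹

β = 0.507; γ = 1/√(1 − 0.507²) = 1/√0.7430 = 1.160
During 254.7 days of lab time, the oscillator's proper time advances by τ = Δt/γ = 254.7/1.160 = 219.5 days = 1.897×10⁷ s.
N = f × τ = 3.72×10¹⁴ × 1.897×10⁷ = 7.056×10²¹.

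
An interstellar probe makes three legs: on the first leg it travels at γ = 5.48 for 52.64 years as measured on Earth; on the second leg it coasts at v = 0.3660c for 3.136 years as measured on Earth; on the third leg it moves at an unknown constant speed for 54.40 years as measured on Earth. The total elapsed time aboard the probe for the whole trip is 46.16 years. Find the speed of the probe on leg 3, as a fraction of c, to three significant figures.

Leg 1: γ = 5.48; τ_1 = 52.64/5.480 = 9.606 years.
Leg 2: γ = 1/√(1 − 0.3660²) = 1/√0.8660 = 1.075; τ_2 = 3.136/1.075 = 2.918 years.
Leg 3: speed unknown; τ_3 = 54.40/γ_3.
Total proper time: 9.606 + 2.918 + τ_3 = 46.16, so τ_3 = 46.16 − 12.52 = 33.64 years.
γ_3 = 54.40/33.64 = 1.617; β = √(1 − 1/γ²) = √0.6177.

β = 0.786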